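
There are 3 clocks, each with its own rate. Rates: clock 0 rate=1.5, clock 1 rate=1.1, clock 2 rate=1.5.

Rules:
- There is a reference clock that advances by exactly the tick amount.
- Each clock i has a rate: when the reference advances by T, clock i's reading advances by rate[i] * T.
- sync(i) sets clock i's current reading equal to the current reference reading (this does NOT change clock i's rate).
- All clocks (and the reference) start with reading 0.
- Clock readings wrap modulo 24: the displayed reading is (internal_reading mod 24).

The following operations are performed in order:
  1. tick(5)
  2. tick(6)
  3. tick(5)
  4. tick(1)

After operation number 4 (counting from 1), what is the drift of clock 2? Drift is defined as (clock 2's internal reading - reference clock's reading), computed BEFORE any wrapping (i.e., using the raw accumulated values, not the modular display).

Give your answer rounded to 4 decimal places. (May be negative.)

Answer: 8.5000

Derivation:
After op 1 tick(5): ref=5.0000 raw=[7.5000 5.5000 7.5000]
After op 2 tick(6): ref=11.0000 raw=[16.5000 12.1000 16.5000]
After op 3 tick(5): ref=16.0000 raw=[24.0000 17.6000 24.0000]
After op 4 tick(1): ref=17.0000 raw=[25.5000 18.7000 25.5000]
Drift of clock 2 after op 4: 25.5000 - 17.0000 = 8.5000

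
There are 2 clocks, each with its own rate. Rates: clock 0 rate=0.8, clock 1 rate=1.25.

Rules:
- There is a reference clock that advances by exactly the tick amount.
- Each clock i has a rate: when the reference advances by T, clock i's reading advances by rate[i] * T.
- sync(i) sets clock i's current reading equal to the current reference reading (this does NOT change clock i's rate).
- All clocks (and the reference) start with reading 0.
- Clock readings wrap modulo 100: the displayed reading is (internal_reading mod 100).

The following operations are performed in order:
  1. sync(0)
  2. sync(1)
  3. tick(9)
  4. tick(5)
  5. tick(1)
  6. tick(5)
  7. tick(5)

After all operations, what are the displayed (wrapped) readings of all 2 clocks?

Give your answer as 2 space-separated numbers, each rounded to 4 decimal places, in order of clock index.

Answer: 20.0000 31.2500

Derivation:
After op 1 sync(0): ref=0.0000 raw=[0.0000 0.0000]
After op 2 sync(1): ref=0.0000 raw=[0.0000 0.0000]
After op 3 tick(9): ref=9.0000 raw=[7.2000 11.2500]
After op 4 tick(5): ref=14.0000 raw=[11.2000 17.5000]
After op 5 tick(1): ref=15.0000 raw=[12.0000 18.7500]
After op 6 tick(5): ref=20.0000 raw=[16.0000 25.0000]
After op 7 tick(5): ref=25.0000 raw=[20.0000 31.2500]
Wrap final raw readings (mod 100): 20.0000 mod 100 = 20.0000; 31.2500 mod 100 = 31.2500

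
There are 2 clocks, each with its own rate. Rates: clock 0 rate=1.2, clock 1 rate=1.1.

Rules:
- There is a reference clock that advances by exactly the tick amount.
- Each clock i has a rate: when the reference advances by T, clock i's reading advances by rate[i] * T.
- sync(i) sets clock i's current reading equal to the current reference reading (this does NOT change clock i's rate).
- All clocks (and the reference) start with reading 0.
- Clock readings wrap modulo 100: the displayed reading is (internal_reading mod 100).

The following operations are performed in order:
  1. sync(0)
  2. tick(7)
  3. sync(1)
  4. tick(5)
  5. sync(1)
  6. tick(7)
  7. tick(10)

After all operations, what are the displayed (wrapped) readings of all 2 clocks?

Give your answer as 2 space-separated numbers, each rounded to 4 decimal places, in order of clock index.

After op 1 sync(0): ref=0.0000 raw=[0.0000 0.0000]
After op 2 tick(7): ref=7.0000 raw=[8.4000 7.7000]
After op 3 sync(1): ref=7.0000 raw=[8.4000 7.0000]
After op 4 tick(5): ref=12.0000 raw=[14.4000 12.5000]
After op 5 sync(1): ref=12.0000 raw=[14.4000 12.0000]
After op 6 tick(7): ref=19.0000 raw=[22.8000 19.7000]
After op 7 tick(10): ref=29.0000 raw=[34.8000 30.7000]
Wrap final raw readings (mod 100): 34.8000 mod 100 = 34.8000; 30.7000 mod 100 = 30.7000

Answer: 34.8000 30.7000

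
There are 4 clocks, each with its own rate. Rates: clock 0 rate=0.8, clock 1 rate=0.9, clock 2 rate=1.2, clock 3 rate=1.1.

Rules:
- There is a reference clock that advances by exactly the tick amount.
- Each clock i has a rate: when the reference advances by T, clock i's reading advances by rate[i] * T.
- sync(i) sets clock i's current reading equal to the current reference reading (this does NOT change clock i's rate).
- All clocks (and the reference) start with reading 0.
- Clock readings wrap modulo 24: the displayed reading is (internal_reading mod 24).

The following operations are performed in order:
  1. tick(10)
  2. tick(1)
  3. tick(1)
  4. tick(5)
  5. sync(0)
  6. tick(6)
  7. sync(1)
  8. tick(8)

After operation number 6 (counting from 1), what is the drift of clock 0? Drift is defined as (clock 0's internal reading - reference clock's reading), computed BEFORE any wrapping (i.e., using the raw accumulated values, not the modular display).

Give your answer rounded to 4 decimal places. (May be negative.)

After op 1 tick(10): ref=10.0000 raw=[8.0000 9.0000 12.0000 11.0000]
After op 2 tick(1): ref=11.0000 raw=[8.8000 9.9000 13.2000 12.1000]
After op 3 tick(1): ref=12.0000 raw=[9.6000 10.8000 14.4000 13.2000]
After op 4 tick(5): ref=17.0000 raw=[13.6000 15.3000 20.4000 18.7000]
After op 5 sync(0): ref=17.0000 raw=[17.0000 15.3000 20.4000 18.7000]
After op 6 tick(6): ref=23.0000 raw=[21.8000 20.7000 27.6000 25.3000]
Drift of clock 0 after op 6: 21.8000 - 23.0000 = -1.2000

Answer: -1.2000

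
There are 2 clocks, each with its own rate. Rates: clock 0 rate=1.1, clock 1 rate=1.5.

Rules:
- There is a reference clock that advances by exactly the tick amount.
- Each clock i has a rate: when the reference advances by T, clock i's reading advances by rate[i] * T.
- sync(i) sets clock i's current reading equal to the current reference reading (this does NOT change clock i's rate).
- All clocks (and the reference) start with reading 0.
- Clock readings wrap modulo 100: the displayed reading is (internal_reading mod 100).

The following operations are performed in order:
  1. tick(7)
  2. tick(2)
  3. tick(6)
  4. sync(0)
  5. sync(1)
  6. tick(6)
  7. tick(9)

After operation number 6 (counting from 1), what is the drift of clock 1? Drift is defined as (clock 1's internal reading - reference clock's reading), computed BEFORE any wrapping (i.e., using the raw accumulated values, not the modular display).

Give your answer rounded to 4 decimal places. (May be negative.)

Answer: 3.0000

Derivation:
After op 1 tick(7): ref=7.0000 raw=[7.7000 10.5000]
After op 2 tick(2): ref=9.0000 raw=[9.9000 13.5000]
After op 3 tick(6): ref=15.0000 raw=[16.5000 22.5000]
After op 4 sync(0): ref=15.0000 raw=[15.0000 22.5000]
After op 5 sync(1): ref=15.0000 raw=[15.0000 15.0000]
After op 6 tick(6): ref=21.0000 raw=[21.6000 24.0000]
Drift of clock 1 after op 6: 24.0000 - 21.0000 = 3.0000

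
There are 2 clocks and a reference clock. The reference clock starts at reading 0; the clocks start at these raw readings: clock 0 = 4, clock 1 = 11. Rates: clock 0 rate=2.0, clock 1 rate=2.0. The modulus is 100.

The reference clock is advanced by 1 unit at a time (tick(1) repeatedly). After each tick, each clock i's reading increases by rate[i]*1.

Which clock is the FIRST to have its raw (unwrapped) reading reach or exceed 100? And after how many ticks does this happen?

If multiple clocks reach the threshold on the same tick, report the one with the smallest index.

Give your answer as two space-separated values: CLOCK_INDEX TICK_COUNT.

Answer: 1 45

Derivation:
clock 0: start=4, rate=2.0, needs 100-4 = 96; ticks = ceil(96/2.0) = ceil(48.0000) = 48; reading at tick 48 = 4 + 2.0*48 = 100.0000
clock 1: start=11, rate=2.0, needs 100-11 = 89; ticks = ceil(89/2.0) = ceil(44.5000) = 45; reading at tick 45 = 11 + 2.0*45 = 101.0000
Minimum tick count = 45; winners = [1]; smallest index = 1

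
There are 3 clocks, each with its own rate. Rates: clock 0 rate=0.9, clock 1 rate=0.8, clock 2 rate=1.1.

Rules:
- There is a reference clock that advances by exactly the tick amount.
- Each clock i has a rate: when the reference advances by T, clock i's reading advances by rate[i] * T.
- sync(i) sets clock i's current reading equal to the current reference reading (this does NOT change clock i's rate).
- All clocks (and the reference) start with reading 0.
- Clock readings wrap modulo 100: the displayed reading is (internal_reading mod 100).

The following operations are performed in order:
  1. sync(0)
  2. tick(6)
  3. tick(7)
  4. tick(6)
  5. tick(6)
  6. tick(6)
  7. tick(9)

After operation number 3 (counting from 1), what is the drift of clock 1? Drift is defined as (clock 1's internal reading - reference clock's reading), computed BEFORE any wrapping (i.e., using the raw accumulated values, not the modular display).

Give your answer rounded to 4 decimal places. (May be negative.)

Answer: -2.6000

Derivation:
After op 1 sync(0): ref=0.0000 raw=[0.0000 0.0000 0.0000]
After op 2 tick(6): ref=6.0000 raw=[5.4000 4.8000 6.6000]
After op 3 tick(7): ref=13.0000 raw=[11.7000 10.4000 14.3000]
Drift of clock 1 after op 3: 10.4000 - 13.0000 = -2.6000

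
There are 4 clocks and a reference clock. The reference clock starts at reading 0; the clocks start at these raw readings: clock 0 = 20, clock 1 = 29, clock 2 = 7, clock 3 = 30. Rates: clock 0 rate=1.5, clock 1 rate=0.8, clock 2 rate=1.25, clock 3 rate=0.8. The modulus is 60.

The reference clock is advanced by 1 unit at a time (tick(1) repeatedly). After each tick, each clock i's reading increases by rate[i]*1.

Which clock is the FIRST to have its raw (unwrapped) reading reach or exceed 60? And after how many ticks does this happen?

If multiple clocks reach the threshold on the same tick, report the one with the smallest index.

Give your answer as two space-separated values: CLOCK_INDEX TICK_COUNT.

clock 0: start=20, rate=1.5, needs 60-20 = 40; ticks = ceil(40/1.5) = ceil(26.6667) = 27; reading at tick 27 = 20 + 1.5*27 = 60.5000
clock 1: start=29, rate=0.8, needs 60-29 = 31; ticks = ceil(31/0.8) = ceil(38.7500) = 39; reading at tick 39 = 29 + 0.8*39 = 60.2000
clock 2: start=7, rate=1.25, needs 60-7 = 53; ticks = ceil(53/1.25) = ceil(42.4000) = 43; reading at tick 43 = 7 + 1.25*43 = 60.7500
clock 3: start=30, rate=0.8, needs 60-30 = 30; ticks = ceil(30/0.8) = ceil(37.5000) = 38; reading at tick 38 = 30 + 0.8*38 = 60.4000
Minimum tick count = 27; winners = [0]; smallest index = 0

Answer: 0 27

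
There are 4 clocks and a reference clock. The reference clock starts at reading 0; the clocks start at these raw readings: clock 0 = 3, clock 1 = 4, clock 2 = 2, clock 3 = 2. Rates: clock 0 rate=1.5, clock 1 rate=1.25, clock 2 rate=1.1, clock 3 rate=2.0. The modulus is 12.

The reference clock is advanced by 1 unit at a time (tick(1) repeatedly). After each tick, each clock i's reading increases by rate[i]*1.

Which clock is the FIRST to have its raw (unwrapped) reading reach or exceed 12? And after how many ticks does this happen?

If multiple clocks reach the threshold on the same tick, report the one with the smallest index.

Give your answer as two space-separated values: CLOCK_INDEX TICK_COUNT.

clock 0: start=3, rate=1.5, needs 12-3 = 9; ticks = ceil(9/1.5) = ceil(6.0000) = 6; reading at tick 6 = 3 + 1.5*6 = 12.0000
clock 1: start=4, rate=1.25, needs 12-4 = 8; ticks = ceil(8/1.25) = ceil(6.4000) = 7; reading at tick 7 = 4 + 1.25*7 = 12.7500
clock 2: start=2, rate=1.1, needs 12-2 = 10; ticks = ceil(10/1.1) = ceil(9.0909) = 10; reading at tick 10 = 2 + 1.1*10 = 13.0000
clock 3: start=2, rate=2.0, needs 12-2 = 10; ticks = ceil(10/2.0) = ceil(5.0000) = 5; reading at tick 5 = 2 + 2.0*5 = 12.0000
Minimum tick count = 5; winners = [3]; smallest index = 3

Answer: 3 5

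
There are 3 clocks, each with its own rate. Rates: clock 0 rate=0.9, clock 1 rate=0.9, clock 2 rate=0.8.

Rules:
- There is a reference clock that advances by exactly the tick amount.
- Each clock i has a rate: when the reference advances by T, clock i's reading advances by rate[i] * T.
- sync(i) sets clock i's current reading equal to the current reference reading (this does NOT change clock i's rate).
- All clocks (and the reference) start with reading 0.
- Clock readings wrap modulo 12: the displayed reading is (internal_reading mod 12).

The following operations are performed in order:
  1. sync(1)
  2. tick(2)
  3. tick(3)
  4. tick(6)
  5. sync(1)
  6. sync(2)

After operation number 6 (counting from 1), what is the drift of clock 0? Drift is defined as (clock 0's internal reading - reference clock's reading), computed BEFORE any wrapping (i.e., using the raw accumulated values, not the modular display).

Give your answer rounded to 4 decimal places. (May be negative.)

Answer: -1.1000

Derivation:
After op 1 sync(1): ref=0.0000 raw=[0.0000 0.0000 0.0000]
After op 2 tick(2): ref=2.0000 raw=[1.8000 1.8000 1.6000]
After op 3 tick(3): ref=5.0000 raw=[4.5000 4.5000 4.0000]
After op 4 tick(6): ref=11.0000 raw=[9.9000 9.9000 8.8000]
After op 5 sync(1): ref=11.0000 raw=[9.9000 11.0000 8.8000]
After op 6 sync(2): ref=11.0000 raw=[9.9000 11.0000 11.0000]
Drift of clock 0 after op 6: 9.9000 - 11.0000 = -1.1000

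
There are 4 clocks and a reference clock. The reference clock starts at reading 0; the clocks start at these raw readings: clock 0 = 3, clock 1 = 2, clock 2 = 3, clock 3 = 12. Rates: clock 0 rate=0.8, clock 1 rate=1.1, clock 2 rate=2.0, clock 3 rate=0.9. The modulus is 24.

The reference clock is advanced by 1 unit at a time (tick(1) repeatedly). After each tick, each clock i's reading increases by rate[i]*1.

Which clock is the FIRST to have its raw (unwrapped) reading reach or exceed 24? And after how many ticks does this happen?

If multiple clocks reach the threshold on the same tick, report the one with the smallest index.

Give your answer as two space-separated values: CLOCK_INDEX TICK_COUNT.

Answer: 2 11

Derivation:
clock 0: start=3, rate=0.8, needs 24-3 = 21; ticks = ceil(21/0.8) = ceil(26.2500) = 27; reading at tick 27 = 3 + 0.8*27 = 24.6000
clock 1: start=2, rate=1.1, needs 24-2 = 22; ticks = ceil(22/1.1) = ceil(20.0000) = 20; reading at tick 20 = 2 + 1.1*20 = 24.0000
clock 2: start=3, rate=2.0, needs 24-3 = 21; ticks = ceil(21/2.0) = ceil(10.5000) = 11; reading at tick 11 = 3 + 2.0*11 = 25.0000
clock 3: start=12, rate=0.9, needs 24-12 = 12; ticks = ceil(12/0.9) = ceil(13.3333) = 14; reading at tick 14 = 12 + 0.9*14 = 24.6000
Minimum tick count = 11; winners = [2]; smallest index = 2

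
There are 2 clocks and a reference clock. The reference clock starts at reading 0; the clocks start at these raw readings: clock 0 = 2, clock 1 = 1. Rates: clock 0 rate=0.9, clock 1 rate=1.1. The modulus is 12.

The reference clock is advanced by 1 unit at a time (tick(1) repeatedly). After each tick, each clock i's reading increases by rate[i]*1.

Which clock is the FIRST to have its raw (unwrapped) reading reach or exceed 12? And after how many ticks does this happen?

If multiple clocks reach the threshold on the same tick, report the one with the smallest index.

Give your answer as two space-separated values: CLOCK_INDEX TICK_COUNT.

Answer: 1 10

Derivation:
clock 0: start=2, rate=0.9, needs 12-2 = 10; ticks = ceil(10/0.9) = ceil(11.1111) = 12; reading at tick 12 = 2 + 0.9*12 = 12.8000
clock 1: start=1, rate=1.1, needs 12-1 = 11; ticks = ceil(11/1.1) = ceil(10.0000) = 10; reading at tick 10 = 1 + 1.1*10 = 12.0000
Minimum tick count = 10; winners = [1]; smallest index = 1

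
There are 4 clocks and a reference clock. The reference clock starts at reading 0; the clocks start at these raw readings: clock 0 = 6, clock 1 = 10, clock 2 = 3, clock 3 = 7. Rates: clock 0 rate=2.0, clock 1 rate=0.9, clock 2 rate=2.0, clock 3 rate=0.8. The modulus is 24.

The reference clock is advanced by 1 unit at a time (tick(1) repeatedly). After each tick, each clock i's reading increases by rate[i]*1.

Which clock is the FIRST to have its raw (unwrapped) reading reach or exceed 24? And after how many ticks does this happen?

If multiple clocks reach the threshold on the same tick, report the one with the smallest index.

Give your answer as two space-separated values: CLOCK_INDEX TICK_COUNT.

clock 0: start=6, rate=2.0, needs 24-6 = 18; ticks = ceil(18/2.0) = ceil(9.0000) = 9; reading at tick 9 = 6 + 2.0*9 = 24.0000
clock 1: start=10, rate=0.9, needs 24-10 = 14; ticks = ceil(14/0.9) = ceil(15.5556) = 16; reading at tick 16 = 10 + 0.9*16 = 24.4000
clock 2: start=3, rate=2.0, needs 24-3 = 21; ticks = ceil(21/2.0) = ceil(10.5000) = 11; reading at tick 11 = 3 + 2.0*11 = 25.0000
clock 3: start=7, rate=0.8, needs 24-7 = 17; ticks = ceil(17/0.8) = ceil(21.2500) = 22; reading at tick 22 = 7 + 0.8*22 = 24.6000
Minimum tick count = 9; winners = [0]; smallest index = 0

Answer: 0 9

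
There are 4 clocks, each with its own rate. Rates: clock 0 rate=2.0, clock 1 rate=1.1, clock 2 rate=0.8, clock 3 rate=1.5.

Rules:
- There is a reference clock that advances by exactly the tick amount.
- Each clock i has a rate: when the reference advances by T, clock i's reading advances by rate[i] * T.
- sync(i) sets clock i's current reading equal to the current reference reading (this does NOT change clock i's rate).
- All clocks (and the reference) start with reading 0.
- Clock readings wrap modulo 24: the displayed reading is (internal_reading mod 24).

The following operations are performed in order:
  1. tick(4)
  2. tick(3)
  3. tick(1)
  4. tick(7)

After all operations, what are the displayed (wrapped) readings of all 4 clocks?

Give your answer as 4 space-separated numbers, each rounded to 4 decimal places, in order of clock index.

Answer: 6.0000 16.5000 12.0000 22.5000

Derivation:
After op 1 tick(4): ref=4.0000 raw=[8.0000 4.4000 3.2000 6.0000]
After op 2 tick(3): ref=7.0000 raw=[14.0000 7.7000 5.6000 10.5000]
After op 3 tick(1): ref=8.0000 raw=[16.0000 8.8000 6.4000 12.0000]
After op 4 tick(7): ref=15.0000 raw=[30.0000 16.5000 12.0000 22.5000]
Wrap final raw readings (mod 24): 30.0000 mod 24 = 6.0000; 16.5000 mod 24 = 16.5000; 12.0000 mod 24 = 12.0000; 22.5000 mod 24 = 22.5000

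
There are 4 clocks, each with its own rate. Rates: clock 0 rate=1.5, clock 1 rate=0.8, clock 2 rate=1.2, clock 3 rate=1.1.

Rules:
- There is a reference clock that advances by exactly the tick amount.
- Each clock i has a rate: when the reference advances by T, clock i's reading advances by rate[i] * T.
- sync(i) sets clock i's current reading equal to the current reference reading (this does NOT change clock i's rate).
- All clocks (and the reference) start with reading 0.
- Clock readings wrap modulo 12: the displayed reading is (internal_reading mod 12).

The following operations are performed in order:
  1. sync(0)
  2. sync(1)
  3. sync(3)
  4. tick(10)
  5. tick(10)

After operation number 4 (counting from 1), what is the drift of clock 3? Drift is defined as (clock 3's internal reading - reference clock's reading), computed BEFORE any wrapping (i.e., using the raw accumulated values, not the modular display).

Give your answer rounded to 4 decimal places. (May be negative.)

After op 1 sync(0): ref=0.0000 raw=[0.0000 0.0000 0.0000 0.0000]
After op 2 sync(1): ref=0.0000 raw=[0.0000 0.0000 0.0000 0.0000]
After op 3 sync(3): ref=0.0000 raw=[0.0000 0.0000 0.0000 0.0000]
After op 4 tick(10): ref=10.0000 raw=[15.0000 8.0000 12.0000 11.0000]
Drift of clock 3 after op 4: 11.0000 - 10.0000 = 1.0000

Answer: 1.0000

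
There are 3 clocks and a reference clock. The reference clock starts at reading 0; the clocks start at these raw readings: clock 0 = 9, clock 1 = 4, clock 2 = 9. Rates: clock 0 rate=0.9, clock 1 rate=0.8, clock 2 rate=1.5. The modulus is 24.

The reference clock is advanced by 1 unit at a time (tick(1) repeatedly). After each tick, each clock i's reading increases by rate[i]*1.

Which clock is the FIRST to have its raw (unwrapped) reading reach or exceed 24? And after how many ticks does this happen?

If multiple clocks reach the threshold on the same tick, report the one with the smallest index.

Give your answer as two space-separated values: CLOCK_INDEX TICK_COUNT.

Answer: 2 10

Derivation:
clock 0: start=9, rate=0.9, needs 24-9 = 15; ticks = ceil(15/0.9) = ceil(16.6667) = 17; reading at tick 17 = 9 + 0.9*17 = 24.3000
clock 1: start=4, rate=0.8, needs 24-4 = 20; ticks = ceil(20/0.8) = ceil(25.0000) = 25; reading at tick 25 = 4 + 0.8*25 = 24.0000
clock 2: start=9, rate=1.5, needs 24-9 = 15; ticks = ceil(15/1.5) = ceil(10.0000) = 10; reading at tick 10 = 9 + 1.5*10 = 24.0000
Minimum tick count = 10; winners = [2]; smallest index = 2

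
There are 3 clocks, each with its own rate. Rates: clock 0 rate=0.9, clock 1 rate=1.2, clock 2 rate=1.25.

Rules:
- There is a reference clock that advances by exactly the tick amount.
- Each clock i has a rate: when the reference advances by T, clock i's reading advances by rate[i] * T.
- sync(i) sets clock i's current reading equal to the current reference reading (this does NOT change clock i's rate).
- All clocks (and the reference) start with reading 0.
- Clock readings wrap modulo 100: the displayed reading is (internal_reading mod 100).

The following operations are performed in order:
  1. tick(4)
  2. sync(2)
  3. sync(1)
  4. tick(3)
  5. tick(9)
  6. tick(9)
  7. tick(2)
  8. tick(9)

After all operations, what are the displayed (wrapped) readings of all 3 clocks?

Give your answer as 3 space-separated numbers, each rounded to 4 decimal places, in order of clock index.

After op 1 tick(4): ref=4.0000 raw=[3.6000 4.8000 5.0000]
After op 2 sync(2): ref=4.0000 raw=[3.6000 4.8000 4.0000]
After op 3 sync(1): ref=4.0000 raw=[3.6000 4.0000 4.0000]
After op 4 tick(3): ref=7.0000 raw=[6.3000 7.6000 7.7500]
After op 5 tick(9): ref=16.0000 raw=[14.4000 18.4000 19.0000]
After op 6 tick(9): ref=25.0000 raw=[22.5000 29.2000 30.2500]
After op 7 tick(2): ref=27.0000 raw=[24.3000 31.6000 32.7500]
After op 8 tick(9): ref=36.0000 raw=[32.4000 42.4000 44.0000]
Wrap final raw readings (mod 100): 32.4000 mod 100 = 32.4000; 42.4000 mod 100 = 42.4000; 44.0000 mod 100 = 44.0000

Answer: 32.4000 42.4000 44.0000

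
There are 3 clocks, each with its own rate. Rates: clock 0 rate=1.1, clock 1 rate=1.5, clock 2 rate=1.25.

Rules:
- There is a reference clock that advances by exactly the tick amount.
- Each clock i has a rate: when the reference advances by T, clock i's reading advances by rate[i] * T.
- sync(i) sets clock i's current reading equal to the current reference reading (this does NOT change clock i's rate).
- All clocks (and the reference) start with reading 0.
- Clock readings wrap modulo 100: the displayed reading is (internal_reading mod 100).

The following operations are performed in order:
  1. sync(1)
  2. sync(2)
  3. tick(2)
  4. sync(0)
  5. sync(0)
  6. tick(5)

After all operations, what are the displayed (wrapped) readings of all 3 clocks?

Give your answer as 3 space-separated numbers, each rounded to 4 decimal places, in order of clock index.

Answer: 7.5000 10.5000 8.7500

Derivation:
After op 1 sync(1): ref=0.0000 raw=[0.0000 0.0000 0.0000]
After op 2 sync(2): ref=0.0000 raw=[0.0000 0.0000 0.0000]
After op 3 tick(2): ref=2.0000 raw=[2.2000 3.0000 2.5000]
After op 4 sync(0): ref=2.0000 raw=[2.0000 3.0000 2.5000]
After op 5 sync(0): ref=2.0000 raw=[2.0000 3.0000 2.5000]
After op 6 tick(5): ref=7.0000 raw=[7.5000 10.5000 8.7500]
Wrap final raw readings (mod 100): 7.5000 mod 100 = 7.5000; 10.5000 mod 100 = 10.5000; 8.7500 mod 100 = 8.7500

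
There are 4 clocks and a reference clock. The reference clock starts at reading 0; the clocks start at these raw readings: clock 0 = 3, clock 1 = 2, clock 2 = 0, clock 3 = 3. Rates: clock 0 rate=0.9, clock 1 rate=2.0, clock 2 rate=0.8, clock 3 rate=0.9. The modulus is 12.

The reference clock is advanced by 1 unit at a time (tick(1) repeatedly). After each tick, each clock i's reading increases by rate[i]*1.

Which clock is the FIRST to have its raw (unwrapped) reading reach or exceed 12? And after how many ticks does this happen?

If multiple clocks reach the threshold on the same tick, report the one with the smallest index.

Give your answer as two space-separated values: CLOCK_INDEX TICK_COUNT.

Answer: 1 5

Derivation:
clock 0: start=3, rate=0.9, needs 12-3 = 9; ticks = ceil(9/0.9) = ceil(10.0000) = 10; reading at tick 10 = 3 + 0.9*10 = 12.0000
clock 1: start=2, rate=2.0, needs 12-2 = 10; ticks = ceil(10/2.0) = ceil(5.0000) = 5; reading at tick 5 = 2 + 2.0*5 = 12.0000
clock 2: start=0, rate=0.8, needs 12-0 = 12; ticks = ceil(12/0.8) = ceil(15.0000) = 15; reading at tick 15 = 0 + 0.8*15 = 12.0000
clock 3: start=3, rate=0.9, needs 12-3 = 9; ticks = ceil(9/0.9) = ceil(10.0000) = 10; reading at tick 10 = 3 + 0.9*10 = 12.0000
Minimum tick count = 5; winners = [1]; smallest index = 1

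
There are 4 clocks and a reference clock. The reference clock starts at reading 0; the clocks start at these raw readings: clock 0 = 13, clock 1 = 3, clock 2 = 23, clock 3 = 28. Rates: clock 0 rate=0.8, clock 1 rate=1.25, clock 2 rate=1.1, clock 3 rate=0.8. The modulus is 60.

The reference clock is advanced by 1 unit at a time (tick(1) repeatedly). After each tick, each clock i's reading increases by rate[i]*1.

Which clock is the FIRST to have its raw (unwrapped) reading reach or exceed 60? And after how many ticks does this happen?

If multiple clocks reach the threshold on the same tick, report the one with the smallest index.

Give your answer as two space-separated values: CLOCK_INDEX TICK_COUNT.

clock 0: start=13, rate=0.8, needs 60-13 = 47; ticks = ceil(47/0.8) = ceil(58.7500) = 59; reading at tick 59 = 13 + 0.8*59 = 60.2000
clock 1: start=3, rate=1.25, needs 60-3 = 57; ticks = ceil(57/1.25) = ceil(45.6000) = 46; reading at tick 46 = 3 + 1.25*46 = 60.5000
clock 2: start=23, rate=1.1, needs 60-23 = 37; ticks = ceil(37/1.1) = ceil(33.6364) = 34; reading at tick 34 = 23 + 1.1*34 = 60.4000
clock 3: start=28, rate=0.8, needs 60-28 = 32; ticks = ceil(32/0.8) = ceil(40.0000) = 40; reading at tick 40 = 28 + 0.8*40 = 60.0000
Minimum tick count = 34; winners = [2]; smallest index = 2

Answer: 2 34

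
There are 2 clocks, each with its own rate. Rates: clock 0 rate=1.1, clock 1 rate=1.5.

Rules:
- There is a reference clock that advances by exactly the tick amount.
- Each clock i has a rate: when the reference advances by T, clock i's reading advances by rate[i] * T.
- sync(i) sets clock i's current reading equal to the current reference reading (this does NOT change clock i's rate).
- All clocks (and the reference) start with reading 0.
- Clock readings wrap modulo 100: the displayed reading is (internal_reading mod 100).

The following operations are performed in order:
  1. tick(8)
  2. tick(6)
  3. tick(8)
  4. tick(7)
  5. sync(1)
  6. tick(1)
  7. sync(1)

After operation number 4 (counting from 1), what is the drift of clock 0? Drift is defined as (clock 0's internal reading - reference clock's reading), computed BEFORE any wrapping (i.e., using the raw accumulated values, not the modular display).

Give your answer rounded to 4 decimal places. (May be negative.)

Answer: 2.9000

Derivation:
After op 1 tick(8): ref=8.0000 raw=[8.8000 12.0000]
After op 2 tick(6): ref=14.0000 raw=[15.4000 21.0000]
After op 3 tick(8): ref=22.0000 raw=[24.2000 33.0000]
After op 4 tick(7): ref=29.0000 raw=[31.9000 43.5000]
Drift of clock 0 after op 4: 31.9000 - 29.0000 = 2.9000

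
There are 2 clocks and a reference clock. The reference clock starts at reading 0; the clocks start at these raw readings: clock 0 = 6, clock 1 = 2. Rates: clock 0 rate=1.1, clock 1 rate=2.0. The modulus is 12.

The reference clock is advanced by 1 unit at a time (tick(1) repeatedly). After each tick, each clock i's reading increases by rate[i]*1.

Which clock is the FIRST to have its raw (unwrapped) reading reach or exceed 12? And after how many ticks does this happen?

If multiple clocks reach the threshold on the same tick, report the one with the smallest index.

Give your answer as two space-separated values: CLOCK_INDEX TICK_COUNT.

Answer: 1 5

Derivation:
clock 0: start=6, rate=1.1, needs 12-6 = 6; ticks = ceil(6/1.1) = ceil(5.4545) = 6; reading at tick 6 = 6 + 1.1*6 = 12.6000
clock 1: start=2, rate=2.0, needs 12-2 = 10; ticks = ceil(10/2.0) = ceil(5.0000) = 5; reading at tick 5 = 2 + 2.0*5 = 12.0000
Minimum tick count = 5; winners = [1]; smallest index = 1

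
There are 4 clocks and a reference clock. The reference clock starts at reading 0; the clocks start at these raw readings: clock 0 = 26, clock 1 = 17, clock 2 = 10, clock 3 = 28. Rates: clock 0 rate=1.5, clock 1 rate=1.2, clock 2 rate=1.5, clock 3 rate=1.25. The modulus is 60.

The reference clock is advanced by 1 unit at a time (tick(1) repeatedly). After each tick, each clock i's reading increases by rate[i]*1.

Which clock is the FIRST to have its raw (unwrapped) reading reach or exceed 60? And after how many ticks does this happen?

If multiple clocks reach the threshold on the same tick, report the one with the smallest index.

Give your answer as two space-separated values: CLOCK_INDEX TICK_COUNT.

clock 0: start=26, rate=1.5, needs 60-26 = 34; ticks = ceil(34/1.5) = ceil(22.6667) = 23; reading at tick 23 = 26 + 1.5*23 = 60.5000
clock 1: start=17, rate=1.2, needs 60-17 = 43; ticks = ceil(43/1.2) = ceil(35.8333) = 36; reading at tick 36 = 17 + 1.2*36 = 60.2000
clock 2: start=10, rate=1.5, needs 60-10 = 50; ticks = ceil(50/1.5) = ceil(33.3333) = 34; reading at tick 34 = 10 + 1.5*34 = 61.0000
clock 3: start=28, rate=1.25, needs 60-28 = 32; ticks = ceil(32/1.25) = ceil(25.6000) = 26; reading at tick 26 = 28 + 1.25*26 = 60.5000
Minimum tick count = 23; winners = [0]; smallest index = 0

Answer: 0 23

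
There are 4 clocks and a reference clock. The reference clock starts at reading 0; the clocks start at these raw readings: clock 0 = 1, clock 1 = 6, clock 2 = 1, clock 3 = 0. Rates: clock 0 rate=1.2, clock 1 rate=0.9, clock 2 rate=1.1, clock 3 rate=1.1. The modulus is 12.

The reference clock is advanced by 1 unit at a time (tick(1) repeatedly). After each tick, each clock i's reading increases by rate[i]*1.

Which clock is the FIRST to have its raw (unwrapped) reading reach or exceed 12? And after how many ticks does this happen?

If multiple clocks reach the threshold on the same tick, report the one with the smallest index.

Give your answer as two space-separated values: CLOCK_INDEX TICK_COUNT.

clock 0: start=1, rate=1.2, needs 12-1 = 11; ticks = ceil(11/1.2) = ceil(9.1667) = 10; reading at tick 10 = 1 + 1.2*10 = 13.0000
clock 1: start=6, rate=0.9, needs 12-6 = 6; ticks = ceil(6/0.9) = ceil(6.6667) = 7; reading at tick 7 = 6 + 0.9*7 = 12.3000
clock 2: start=1, rate=1.1, needs 12-1 = 11; ticks = ceil(11/1.1) = ceil(10.0000) = 10; reading at tick 10 = 1 + 1.1*10 = 12.0000
clock 3: start=0, rate=1.1, needs 12-0 = 12; ticks = ceil(12/1.1) = ceil(10.9091) = 11; reading at tick 11 = 0 + 1.1*11 = 12.1000
Minimum tick count = 7; winners = [1]; smallest index = 1

Answer: 1 7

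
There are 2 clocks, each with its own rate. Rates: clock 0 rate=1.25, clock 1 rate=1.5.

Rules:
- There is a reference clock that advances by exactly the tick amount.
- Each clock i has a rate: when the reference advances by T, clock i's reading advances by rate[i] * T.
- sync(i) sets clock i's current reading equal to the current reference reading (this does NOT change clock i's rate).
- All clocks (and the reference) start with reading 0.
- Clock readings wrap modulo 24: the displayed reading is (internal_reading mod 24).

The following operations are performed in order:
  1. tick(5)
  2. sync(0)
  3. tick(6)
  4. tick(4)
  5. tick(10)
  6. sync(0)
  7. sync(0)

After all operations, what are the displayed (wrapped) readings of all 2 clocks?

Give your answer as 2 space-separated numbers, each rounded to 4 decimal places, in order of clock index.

Answer: 1.0000 13.5000

Derivation:
After op 1 tick(5): ref=5.0000 raw=[6.2500 7.5000]
After op 2 sync(0): ref=5.0000 raw=[5.0000 7.5000]
After op 3 tick(6): ref=11.0000 raw=[12.5000 16.5000]
After op 4 tick(4): ref=15.0000 raw=[17.5000 22.5000]
After op 5 tick(10): ref=25.0000 raw=[30.0000 37.5000]
After op 6 sync(0): ref=25.0000 raw=[25.0000 37.5000]
After op 7 sync(0): ref=25.0000 raw=[25.0000 37.5000]
Wrap final raw readings (mod 24): 25.0000 mod 24 = 1.0000; 37.5000 mod 24 = 13.5000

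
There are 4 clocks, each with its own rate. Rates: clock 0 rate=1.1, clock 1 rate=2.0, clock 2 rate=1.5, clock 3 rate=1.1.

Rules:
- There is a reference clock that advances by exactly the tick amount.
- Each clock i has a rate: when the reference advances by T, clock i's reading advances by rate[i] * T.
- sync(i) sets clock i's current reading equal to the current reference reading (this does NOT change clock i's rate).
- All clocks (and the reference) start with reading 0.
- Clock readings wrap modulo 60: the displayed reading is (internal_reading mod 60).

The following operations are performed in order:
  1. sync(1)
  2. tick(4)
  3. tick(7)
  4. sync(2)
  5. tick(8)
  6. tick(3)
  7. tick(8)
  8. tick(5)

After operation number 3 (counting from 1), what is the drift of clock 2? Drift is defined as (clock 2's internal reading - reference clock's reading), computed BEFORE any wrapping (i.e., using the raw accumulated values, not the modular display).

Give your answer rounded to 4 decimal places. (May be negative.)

After op 1 sync(1): ref=0.0000 raw=[0.0000 0.0000 0.0000 0.0000]
After op 2 tick(4): ref=4.0000 raw=[4.4000 8.0000 6.0000 4.4000]
After op 3 tick(7): ref=11.0000 raw=[12.1000 22.0000 16.5000 12.1000]
Drift of clock 2 after op 3: 16.5000 - 11.0000 = 5.5000

Answer: 5.5000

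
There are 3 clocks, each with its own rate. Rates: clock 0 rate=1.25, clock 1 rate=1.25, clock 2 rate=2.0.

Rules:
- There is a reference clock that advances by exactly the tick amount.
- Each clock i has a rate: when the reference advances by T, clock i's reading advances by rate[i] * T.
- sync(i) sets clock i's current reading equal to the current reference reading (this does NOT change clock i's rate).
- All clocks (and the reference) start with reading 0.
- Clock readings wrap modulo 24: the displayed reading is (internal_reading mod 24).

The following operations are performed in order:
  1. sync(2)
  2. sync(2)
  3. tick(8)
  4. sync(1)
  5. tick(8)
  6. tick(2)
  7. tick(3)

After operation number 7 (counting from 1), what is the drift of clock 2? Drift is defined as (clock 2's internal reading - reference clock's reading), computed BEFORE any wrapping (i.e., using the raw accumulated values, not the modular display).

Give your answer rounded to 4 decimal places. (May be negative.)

Answer: 21.0000

Derivation:
After op 1 sync(2): ref=0.0000 raw=[0.0000 0.0000 0.0000]
After op 2 sync(2): ref=0.0000 raw=[0.0000 0.0000 0.0000]
After op 3 tick(8): ref=8.0000 raw=[10.0000 10.0000 16.0000]
After op 4 sync(1): ref=8.0000 raw=[10.0000 8.0000 16.0000]
After op 5 tick(8): ref=16.0000 raw=[20.0000 18.0000 32.0000]
After op 6 tick(2): ref=18.0000 raw=[22.5000 20.5000 36.0000]
After op 7 tick(3): ref=21.0000 raw=[26.2500 24.2500 42.0000]
Drift of clock 2 after op 7: 42.0000 - 21.0000 = 21.0000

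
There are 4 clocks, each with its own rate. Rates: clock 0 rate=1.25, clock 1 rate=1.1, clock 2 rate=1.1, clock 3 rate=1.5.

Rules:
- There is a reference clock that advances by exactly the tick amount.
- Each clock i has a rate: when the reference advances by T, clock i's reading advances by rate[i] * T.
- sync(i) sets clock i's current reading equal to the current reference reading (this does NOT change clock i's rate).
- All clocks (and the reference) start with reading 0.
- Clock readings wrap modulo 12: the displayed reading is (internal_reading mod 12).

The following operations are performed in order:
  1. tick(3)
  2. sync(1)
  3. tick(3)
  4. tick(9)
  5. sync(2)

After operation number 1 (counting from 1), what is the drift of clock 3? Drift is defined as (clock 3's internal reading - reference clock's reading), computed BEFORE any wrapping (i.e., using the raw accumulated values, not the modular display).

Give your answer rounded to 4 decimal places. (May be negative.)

After op 1 tick(3): ref=3.0000 raw=[3.7500 3.3000 3.3000 4.5000]
Drift of clock 3 after op 1: 4.5000 - 3.0000 = 1.5000

Answer: 1.5000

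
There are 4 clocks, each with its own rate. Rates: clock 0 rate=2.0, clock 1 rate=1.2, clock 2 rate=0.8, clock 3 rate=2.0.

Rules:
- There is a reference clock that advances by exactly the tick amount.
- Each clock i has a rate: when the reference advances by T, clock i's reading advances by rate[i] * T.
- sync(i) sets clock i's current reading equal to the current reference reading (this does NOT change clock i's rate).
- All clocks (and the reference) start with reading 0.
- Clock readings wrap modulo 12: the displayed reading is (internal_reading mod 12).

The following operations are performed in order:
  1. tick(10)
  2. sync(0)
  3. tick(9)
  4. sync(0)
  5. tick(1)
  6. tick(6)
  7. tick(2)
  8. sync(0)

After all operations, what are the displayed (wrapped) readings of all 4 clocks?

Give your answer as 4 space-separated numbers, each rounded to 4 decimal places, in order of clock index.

After op 1 tick(10): ref=10.0000 raw=[20.0000 12.0000 8.0000 20.0000]
After op 2 sync(0): ref=10.0000 raw=[10.0000 12.0000 8.0000 20.0000]
After op 3 tick(9): ref=19.0000 raw=[28.0000 22.8000 15.2000 38.0000]
After op 4 sync(0): ref=19.0000 raw=[19.0000 22.8000 15.2000 38.0000]
After op 5 tick(1): ref=20.0000 raw=[21.0000 24.0000 16.0000 40.0000]
After op 6 tick(6): ref=26.0000 raw=[33.0000 31.2000 20.8000 52.0000]
After op 7 tick(2): ref=28.0000 raw=[37.0000 33.6000 22.4000 56.0000]
After op 8 sync(0): ref=28.0000 raw=[28.0000 33.6000 22.4000 56.0000]
Wrap final raw readings (mod 12): 28.0000 mod 12 = 4.0000; 33.6000 mod 12 = 9.6000; 22.4000 mod 12 = 10.4000; 56.0000 mod 12 = 8.0000

Answer: 4.0000 9.6000 10.4000 8.0000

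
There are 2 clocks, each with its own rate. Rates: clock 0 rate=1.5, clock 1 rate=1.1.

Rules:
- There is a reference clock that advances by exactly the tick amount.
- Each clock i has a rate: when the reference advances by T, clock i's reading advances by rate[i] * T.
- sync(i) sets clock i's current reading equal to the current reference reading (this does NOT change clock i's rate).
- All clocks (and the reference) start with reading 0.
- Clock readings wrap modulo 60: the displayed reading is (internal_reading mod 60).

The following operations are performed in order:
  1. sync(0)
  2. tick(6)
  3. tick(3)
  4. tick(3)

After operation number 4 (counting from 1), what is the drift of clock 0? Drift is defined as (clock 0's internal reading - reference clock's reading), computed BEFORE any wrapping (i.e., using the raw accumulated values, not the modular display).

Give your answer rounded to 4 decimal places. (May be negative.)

Answer: 6.0000

Derivation:
After op 1 sync(0): ref=0.0000 raw=[0.0000 0.0000]
After op 2 tick(6): ref=6.0000 raw=[9.0000 6.6000]
After op 3 tick(3): ref=9.0000 raw=[13.5000 9.9000]
After op 4 tick(3): ref=12.0000 raw=[18.0000 13.2000]
Drift of clock 0 after op 4: 18.0000 - 12.0000 = 6.0000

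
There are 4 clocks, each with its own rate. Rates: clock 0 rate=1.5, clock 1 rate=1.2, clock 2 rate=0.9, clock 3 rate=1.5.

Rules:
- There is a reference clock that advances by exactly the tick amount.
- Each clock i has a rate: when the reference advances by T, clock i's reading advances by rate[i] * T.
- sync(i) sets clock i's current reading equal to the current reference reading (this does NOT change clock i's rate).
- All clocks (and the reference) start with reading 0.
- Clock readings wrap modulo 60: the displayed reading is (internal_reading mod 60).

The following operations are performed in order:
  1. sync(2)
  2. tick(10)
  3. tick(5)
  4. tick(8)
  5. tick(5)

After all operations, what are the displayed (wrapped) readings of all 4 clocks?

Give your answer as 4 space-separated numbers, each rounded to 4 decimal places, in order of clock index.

After op 1 sync(2): ref=0.0000 raw=[0.0000 0.0000 0.0000 0.0000]
After op 2 tick(10): ref=10.0000 raw=[15.0000 12.0000 9.0000 15.0000]
After op 3 tick(5): ref=15.0000 raw=[22.5000 18.0000 13.5000 22.5000]
After op 4 tick(8): ref=23.0000 raw=[34.5000 27.6000 20.7000 34.5000]
After op 5 tick(5): ref=28.0000 raw=[42.0000 33.6000 25.2000 42.0000]
Wrap final raw readings (mod 60): 42.0000 mod 60 = 42.0000; 33.6000 mod 60 = 33.6000; 25.2000 mod 60 = 25.2000; 42.0000 mod 60 = 42.0000

Answer: 42.0000 33.6000 25.2000 42.0000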